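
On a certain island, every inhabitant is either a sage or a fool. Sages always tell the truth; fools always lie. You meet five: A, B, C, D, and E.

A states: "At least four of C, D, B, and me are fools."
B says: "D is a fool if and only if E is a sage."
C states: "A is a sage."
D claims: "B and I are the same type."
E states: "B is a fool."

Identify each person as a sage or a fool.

Consider A. Suppose A is a sage.
Then A's own statement would have to be true, but it can't be — contradiction.
So A is a fool.
With that fixed, C's statement is false, so C is a fool.
Consider B. Suppose B is a fool.
Then whichever role D has, D's statement has the wrong truth value — contradiction.
So B is a sage.
With that fixed, E's statement is false, so E is a fool.
Consider D. Suppose D is a fool.
Then B's statement comes out false, contradicting B being a sage.
So D is a sage.

A: fool, B: sage, C: fool, D: sage, E: fool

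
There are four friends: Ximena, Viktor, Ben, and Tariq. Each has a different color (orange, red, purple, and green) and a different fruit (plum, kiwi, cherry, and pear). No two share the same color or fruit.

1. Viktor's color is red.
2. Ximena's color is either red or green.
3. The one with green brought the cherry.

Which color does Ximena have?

Clue 1 rules out red for Ximena's color.
With clues 1–2, orange and purple are impossible for Ximena's color.
That leaves green.

green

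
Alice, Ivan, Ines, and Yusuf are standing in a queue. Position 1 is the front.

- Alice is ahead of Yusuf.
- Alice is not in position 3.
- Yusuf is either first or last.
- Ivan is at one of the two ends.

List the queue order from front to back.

Ivan, Alice, Ines, Yusuf

From clue 1: Alice is in {1,2,3}.
From clues 1–2: Alice is in {1,2}.
From clues 1–3: Yusuf → position 4.
From clues 1–4: Ivan → position 1, Alice → position 2, Ines → position 3.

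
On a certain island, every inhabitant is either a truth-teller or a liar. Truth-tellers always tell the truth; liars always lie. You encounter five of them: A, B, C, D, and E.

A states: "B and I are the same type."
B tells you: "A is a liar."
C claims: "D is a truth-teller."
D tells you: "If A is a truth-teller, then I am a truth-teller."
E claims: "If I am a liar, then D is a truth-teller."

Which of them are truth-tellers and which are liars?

Consider A. Suppose A is a truth-teller.
Then no assignment of the remaining roles makes every statement match its speaker's type — contradiction.
So A is a liar.
With that fixed, B's statement is true, so B is a truth-teller.
With that fixed, D's statement is true, so D is a truth-teller.
With that fixed, E's statement is true, so E is a truth-teller.
With that fixed, C's statement is true, so C is a truth-teller.

A: liar, B: truth-teller, C: truth-teller, D: truth-teller, E: truth-teller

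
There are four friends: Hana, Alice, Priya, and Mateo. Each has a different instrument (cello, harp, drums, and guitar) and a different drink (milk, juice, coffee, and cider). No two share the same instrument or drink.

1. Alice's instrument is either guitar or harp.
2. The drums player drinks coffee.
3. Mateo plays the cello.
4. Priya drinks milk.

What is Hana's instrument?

drums

With clues 1–3, cello is impossible for Hana's instrument.
With clues 1–4, guitar and harp are impossible for Hana's instrument.
That leaves drums.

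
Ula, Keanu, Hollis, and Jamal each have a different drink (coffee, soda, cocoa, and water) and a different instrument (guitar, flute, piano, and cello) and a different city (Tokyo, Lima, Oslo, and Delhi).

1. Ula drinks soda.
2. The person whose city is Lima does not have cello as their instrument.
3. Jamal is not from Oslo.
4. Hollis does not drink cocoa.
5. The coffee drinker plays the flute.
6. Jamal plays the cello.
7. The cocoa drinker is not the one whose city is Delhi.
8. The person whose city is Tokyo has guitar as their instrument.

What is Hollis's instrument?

flute

With clues 1–6, cello is impossible for Hollis's instrument.
With clues 1–8, guitar and piano are impossible for Hollis's instrument.
That leaves flute.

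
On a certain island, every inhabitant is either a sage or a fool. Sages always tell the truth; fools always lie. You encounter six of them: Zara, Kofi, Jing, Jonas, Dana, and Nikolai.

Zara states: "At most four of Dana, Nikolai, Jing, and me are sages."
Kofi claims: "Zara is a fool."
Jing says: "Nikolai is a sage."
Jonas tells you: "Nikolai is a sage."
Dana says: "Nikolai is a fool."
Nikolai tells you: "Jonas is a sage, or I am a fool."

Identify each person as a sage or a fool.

Zara: sage, Kofi: fool, Jing: sage, Jonas: sage, Dana: fool, Nikolai: sage

Regardless of anyone's role, Zara's statement is true, so Zara is a sage.
With that fixed, Kofi's statement is false, so Kofi is a fool.
Consider Jing. Suppose Jing is a fool.
Then no assignment of the remaining roles makes every statement match its speaker's type — contradiction.
So Jing is a sage.
Consider Jonas. Suppose Jonas is a fool.
Then whichever role Nikolai has, Nikolai's statement has the wrong truth value — contradiction.
So Jonas is a sage.
With that fixed, Nikolai's statement is true, so Nikolai is a sage.
With that fixed, Dana's statement is false, so Dana is a fool.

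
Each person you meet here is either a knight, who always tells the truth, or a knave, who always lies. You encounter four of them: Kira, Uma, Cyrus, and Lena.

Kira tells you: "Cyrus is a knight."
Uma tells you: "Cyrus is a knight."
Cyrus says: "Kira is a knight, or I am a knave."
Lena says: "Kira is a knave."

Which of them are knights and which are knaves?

Consider Kira. Suppose Kira is a knave.
Then whichever role Cyrus has, Cyrus's statement has the wrong truth value — contradiction.
So Kira is a knight.
With that fixed, Cyrus's statement is true, so Cyrus is a knight.
With that fixed, Lena's statement is false, so Lena is a knave.
With that fixed, Uma's statement is true, so Uma is a knight.

Kira: knight, Uma: knight, Cyrus: knight, Lena: knave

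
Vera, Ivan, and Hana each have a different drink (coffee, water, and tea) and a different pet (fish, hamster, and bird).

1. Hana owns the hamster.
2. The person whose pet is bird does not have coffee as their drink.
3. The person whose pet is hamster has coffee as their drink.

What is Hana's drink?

With clues 1–3, tea and water are impossible for Hana's drink.
That leaves coffee.

coffee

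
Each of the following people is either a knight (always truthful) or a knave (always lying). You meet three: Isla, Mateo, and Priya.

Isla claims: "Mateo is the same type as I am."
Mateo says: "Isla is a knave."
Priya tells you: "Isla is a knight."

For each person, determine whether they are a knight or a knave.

Isla: knave, Mateo: knight, Priya: knave

Consider Isla. Suppose Isla is a knight.
Then no assignment of the remaining roles makes every statement match its speaker's type — contradiction.
So Isla is a knave.
With that fixed, Mateo's statement is true, so Mateo is a knight.
With that fixed, Priya's statement is false, so Priya is a knave.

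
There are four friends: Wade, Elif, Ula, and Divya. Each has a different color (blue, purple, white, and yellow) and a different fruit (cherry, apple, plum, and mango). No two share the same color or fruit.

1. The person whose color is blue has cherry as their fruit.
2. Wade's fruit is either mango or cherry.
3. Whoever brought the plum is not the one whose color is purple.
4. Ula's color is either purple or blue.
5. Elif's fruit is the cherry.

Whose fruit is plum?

Divya

With clues 1–2, Wade is impossible for the one with fruit plum.
With clues 1–4, Ula is impossible for the one with fruit plum.
With clues 1–5, Elif is impossible for the one with fruit plum.
That leaves Divya.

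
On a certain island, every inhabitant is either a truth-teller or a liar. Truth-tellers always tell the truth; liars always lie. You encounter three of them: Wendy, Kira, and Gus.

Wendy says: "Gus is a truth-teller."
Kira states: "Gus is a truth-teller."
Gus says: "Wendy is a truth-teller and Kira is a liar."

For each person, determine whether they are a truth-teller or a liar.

Wendy: liar, Kira: liar, Gus: liar

Consider Wendy. Suppose Wendy is a truth-teller.
Then no assignment of the remaining roles makes every statement match its speaker's type — contradiction.
So Wendy is a liar.
With that fixed, Gus's statement is false, so Gus is a liar.
With that fixed, Kira's statement is false, so Kira is a liar.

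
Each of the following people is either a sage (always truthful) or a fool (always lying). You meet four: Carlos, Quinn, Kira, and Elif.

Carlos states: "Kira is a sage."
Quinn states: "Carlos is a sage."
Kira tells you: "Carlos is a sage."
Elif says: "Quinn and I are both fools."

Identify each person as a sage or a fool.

Carlos: sage, Quinn: sage, Kira: sage, Elif: fool

Consider Carlos. Suppose Carlos is a fool.
Then no assignment of the remaining roles makes every statement match its speaker's type — contradiction.
So Carlos is a sage.
With that fixed, Quinn's statement is true, so Quinn is a sage.
With that fixed, Kira's statement is true, so Kira is a sage.
With that fixed, Elif's statement is false, so Elif is a fool.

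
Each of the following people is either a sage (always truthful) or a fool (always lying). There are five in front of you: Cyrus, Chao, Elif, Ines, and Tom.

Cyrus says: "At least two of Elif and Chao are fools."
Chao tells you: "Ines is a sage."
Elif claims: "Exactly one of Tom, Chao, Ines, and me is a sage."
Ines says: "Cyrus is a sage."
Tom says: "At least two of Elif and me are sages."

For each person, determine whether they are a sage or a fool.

Cyrus: fool, Chao: fool, Elif: sage, Ines: fool, Tom: fool

Consider Cyrus. Suppose Cyrus is a sage.
Then no assignment of the remaining roles makes every statement match its speaker's type — contradiction.
So Cyrus is a fool.
With that fixed, Ines's statement is false, so Ines is a fool.
With that fixed, Chao's statement is false, so Chao is a fool.
Consider Elif. Suppose Elif is a fool.
Then Cyrus's statement comes out true, contradicting Cyrus being a fool.
So Elif is a sage.
Consider Tom. Suppose Tom is a sage.
Then Elif's statement comes out false, contradicting Elif being a sage.
So Tom is a fool.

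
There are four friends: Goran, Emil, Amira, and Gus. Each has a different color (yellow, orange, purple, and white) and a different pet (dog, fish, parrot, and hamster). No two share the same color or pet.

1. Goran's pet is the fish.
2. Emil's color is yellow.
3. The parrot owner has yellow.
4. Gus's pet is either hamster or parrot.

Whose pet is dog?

Clue 1 rules out Goran for the one with pet dog.
With clues 1–3, Emil is impossible for the one with pet dog.
With clues 1–4, Gus is impossible for the one with pet dog.
That leaves Amira.

Amira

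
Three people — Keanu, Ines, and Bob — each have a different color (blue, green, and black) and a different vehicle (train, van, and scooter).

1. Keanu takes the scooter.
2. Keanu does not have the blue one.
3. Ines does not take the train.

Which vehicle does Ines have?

Clue 1 rules out scooter for Ines's vehicle.
With clues 1–3, train is impossible for Ines's vehicle.
That leaves van.

van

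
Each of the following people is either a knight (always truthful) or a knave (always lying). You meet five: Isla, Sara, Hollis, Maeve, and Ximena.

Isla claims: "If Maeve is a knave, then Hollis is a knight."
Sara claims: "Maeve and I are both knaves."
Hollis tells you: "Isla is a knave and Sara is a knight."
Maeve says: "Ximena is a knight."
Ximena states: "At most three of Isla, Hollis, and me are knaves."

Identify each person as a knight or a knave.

Isla: knight, Sara: knave, Hollis: knave, Maeve: knight, Ximena: knight

Regardless of anyone's role, Ximena's statement is true, so Ximena is a knight.
With that fixed, Maeve's statement is true, so Maeve is a knight.
With that fixed, Isla's statement is true, so Isla is a knight.
With that fixed, Sara's statement is false, so Sara is a knave.
With that fixed, Hollis's statement is false, so Hollis is a knave.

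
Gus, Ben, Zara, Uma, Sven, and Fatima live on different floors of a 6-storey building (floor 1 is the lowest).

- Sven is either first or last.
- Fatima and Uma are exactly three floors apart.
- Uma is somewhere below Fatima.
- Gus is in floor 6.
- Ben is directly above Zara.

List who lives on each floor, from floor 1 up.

From clue 1: Sven is in {1,6}.
From clues 1–4: Sven → floor 1, Uma → floor 2, Fatima → floor 5, Gus → floor 6.
From clues 1–5: Zara → floor 3, Ben → floor 4.

Sven, Uma, Zara, Ben, Fatima, Gus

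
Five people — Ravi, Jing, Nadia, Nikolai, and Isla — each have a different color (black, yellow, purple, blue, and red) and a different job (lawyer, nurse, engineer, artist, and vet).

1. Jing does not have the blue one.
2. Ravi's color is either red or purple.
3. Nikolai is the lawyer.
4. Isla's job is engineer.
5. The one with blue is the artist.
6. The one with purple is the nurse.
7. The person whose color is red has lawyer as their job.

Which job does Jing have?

vet

With clues 1–3, lawyer is impossible for Jing's job.
With clues 1–4, engineer is impossible for Jing's job.
With clues 1–5, artist is impossible for Jing's job.
With clues 1–7, nurse is impossible for Jing's job.
That leaves vet.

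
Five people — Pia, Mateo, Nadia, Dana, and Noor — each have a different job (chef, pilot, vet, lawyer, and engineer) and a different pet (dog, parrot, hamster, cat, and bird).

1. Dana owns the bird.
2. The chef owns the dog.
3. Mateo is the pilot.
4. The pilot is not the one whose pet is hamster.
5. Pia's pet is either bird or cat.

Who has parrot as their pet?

Mateo

Clue 1 rules out Dana for the one with pet parrot.
With clues 1–5, Nadia, Noor, and Pia are impossible for the one with pet parrot.
That leaves Mateo.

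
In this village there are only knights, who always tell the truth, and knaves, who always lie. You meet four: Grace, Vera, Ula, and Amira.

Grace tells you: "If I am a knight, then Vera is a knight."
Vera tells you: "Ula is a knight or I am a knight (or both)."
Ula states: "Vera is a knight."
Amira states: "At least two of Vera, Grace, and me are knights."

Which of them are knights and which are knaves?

Consider Grace. Suppose Grace is a knave.
Then Grace's own statement would have to be false, but it can't be — contradiction.
So Grace is a knight.
Consider Vera. Suppose Vera is a knave.
Then Grace's statement comes out false, contradicting Grace being a knight.
So Vera is a knight.
With that fixed, Ula's statement is true, so Ula is a knight.
With that fixed, Amira's statement is true, so Amira is a knight.

Grace: knight, Vera: knight, Ula: knight, Amira: knight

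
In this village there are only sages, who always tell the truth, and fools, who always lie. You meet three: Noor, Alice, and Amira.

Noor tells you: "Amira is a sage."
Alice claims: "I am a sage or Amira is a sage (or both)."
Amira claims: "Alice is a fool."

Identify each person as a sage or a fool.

Noor: fool, Alice: sage, Amira: fool

Consider Noor. Suppose Noor is a sage.
Then no assignment of the remaining roles makes every statement match its speaker's type — contradiction.
So Noor is a fool.
Consider Alice. Suppose Alice is a fool.
Then no assignment of the remaining roles makes every statement match its speaker's type — contradiction.
So Alice is a sage.
With that fixed, Amira's statement is false, so Amira is a fool.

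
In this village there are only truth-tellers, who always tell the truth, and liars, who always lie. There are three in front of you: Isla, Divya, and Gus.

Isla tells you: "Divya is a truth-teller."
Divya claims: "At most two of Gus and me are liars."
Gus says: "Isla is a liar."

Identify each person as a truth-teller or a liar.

Regardless of anyone's role, Divya's statement is true, so Divya is a truth-teller.
With that fixed, Isla's statement is true, so Isla is a truth-teller.
With that fixed, Gus's statement is false, so Gus is a liar.

Isla: truth-teller, Divya: truth-teller, Gus: liar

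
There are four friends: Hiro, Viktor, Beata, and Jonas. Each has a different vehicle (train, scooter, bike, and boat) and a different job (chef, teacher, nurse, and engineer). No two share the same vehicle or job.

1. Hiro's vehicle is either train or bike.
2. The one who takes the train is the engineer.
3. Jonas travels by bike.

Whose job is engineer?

With clues 1–3, Beata, Jonas, and Viktor are impossible for the one with job engineer.
That leaves Hiro.

Hiro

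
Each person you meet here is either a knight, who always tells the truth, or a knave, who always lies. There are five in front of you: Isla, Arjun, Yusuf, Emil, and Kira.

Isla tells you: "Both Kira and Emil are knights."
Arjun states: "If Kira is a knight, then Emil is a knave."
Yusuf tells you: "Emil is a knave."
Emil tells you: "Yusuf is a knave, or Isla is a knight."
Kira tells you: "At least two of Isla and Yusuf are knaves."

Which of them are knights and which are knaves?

Consider Isla. Suppose Isla is a knight.
Then no assignment of the remaining roles makes every statement match its speaker's type — contradiction.
So Isla is a knave.
Consider Arjun. Suppose Arjun is a knave.
Then no assignment of the remaining roles makes every statement match its speaker's type — contradiction.
So Arjun is a knight.
Consider Yusuf. Suppose Yusuf is a knave.
Then no assignment of the remaining roles makes every statement match its speaker's type — contradiction.
So Yusuf is a knight.
With that fixed, Emil's statement is false, so Emil is a knave.
With that fixed, Kira's statement is false, so Kira is a knave.

Isla: knave, Arjun: knight, Yusuf: knight, Emil: knave, Kira: knave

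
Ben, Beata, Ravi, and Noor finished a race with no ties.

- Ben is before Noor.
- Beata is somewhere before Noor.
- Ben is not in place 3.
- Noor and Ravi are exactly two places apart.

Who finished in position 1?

Ben

With clue 1, Noor is ruled out for place 1.
With clues 1–4, Beata and Ravi are ruled out for place 1.
So place 1 is Ben.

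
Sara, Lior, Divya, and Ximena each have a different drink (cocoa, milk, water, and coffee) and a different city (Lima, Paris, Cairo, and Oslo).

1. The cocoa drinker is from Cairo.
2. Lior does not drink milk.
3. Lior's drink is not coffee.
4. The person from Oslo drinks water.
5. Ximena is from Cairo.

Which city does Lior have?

With clues 1–4, Lima and Paris are impossible for Lior's city.
With clues 1–5, Cairo is impossible for Lior's city.
That leaves Oslo.

Oslo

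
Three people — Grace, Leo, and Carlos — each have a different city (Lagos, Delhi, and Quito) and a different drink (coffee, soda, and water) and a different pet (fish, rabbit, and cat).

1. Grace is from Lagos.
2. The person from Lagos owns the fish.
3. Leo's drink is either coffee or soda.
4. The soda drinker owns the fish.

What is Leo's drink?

With clues 1–3, water is impossible for Leo's drink.
With clues 1–4, soda is impossible for Leo's drink.
That leaves coffee.

coffee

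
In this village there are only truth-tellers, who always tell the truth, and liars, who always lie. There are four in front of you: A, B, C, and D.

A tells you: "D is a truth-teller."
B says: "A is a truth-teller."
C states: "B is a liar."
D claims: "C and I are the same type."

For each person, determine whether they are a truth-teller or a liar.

A: liar, B: liar, C: truth-teller, D: liar

Consider A. Suppose A is a truth-teller.
Then no assignment of the remaining roles makes every statement match its speaker's type — contradiction.
So A is a liar.
With that fixed, B's statement is false, so B is a liar.
With that fixed, C's statement is true, so C is a truth-teller.
Consider D. Suppose D is a truth-teller.
Then A's statement comes out true, contradicting A being a liar.
So D is a liar.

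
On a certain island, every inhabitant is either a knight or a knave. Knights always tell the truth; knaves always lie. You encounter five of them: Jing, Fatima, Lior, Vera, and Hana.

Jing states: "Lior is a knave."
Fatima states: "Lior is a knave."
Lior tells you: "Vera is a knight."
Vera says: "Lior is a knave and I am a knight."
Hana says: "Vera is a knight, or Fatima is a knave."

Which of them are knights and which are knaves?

Consider Jing. Suppose Jing is a knave.
Then no assignment of the remaining roles makes every statement match its speaker's type — contradiction.
So Jing is a knight.
Consider Fatima. Suppose Fatima is a knave.
Then no assignment of the remaining roles makes every statement match its speaker's type — contradiction.
So Fatima is a knight.
Consider Lior. Suppose Lior is a knight.
Then Jing's statement comes out false, contradicting Jing being a knight.
So Lior is a knave.
Consider Vera. Suppose Vera is a knight.
Then Lior's statement comes out true, contradicting Lior being a knave.
So Vera is a knave.
With that fixed, Hana's statement is false, so Hana is a knave.

Jing: knight, Fatima: knight, Lior: knave, Vera: knave, Hana: knave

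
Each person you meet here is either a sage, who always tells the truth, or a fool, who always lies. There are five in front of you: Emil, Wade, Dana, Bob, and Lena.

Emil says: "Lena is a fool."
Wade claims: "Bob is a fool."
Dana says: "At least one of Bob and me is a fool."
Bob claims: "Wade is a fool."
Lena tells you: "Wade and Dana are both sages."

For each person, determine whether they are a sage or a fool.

Emil: fool, Wade: sage, Dana: sage, Bob: fool, Lena: sage

Consider Emil. Suppose Emil is a sage.
Then no assignment of the remaining roles makes every statement match its speaker's type — contradiction.
So Emil is a fool.
Consider Wade. Suppose Wade is a fool.
Then no assignment of the remaining roles makes every statement match its speaker's type — contradiction.
So Wade is a sage.
With that fixed, Bob's statement is false, so Bob is a fool.
With that fixed, Dana's statement is true, so Dana is a sage.
With that fixed, Lena's statement is true, so Lena is a sage.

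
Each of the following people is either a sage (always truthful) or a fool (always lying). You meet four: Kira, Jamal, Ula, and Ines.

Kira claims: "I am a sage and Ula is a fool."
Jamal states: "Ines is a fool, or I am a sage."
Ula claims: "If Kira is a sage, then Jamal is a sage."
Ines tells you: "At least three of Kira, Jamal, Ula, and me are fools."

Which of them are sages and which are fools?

Kira: fool, Jamal: sage, Ula: sage, Ines: fool

Consider Kira. Suppose Kira is a sage.
Then no assignment of the remaining roles makes every statement match its speaker's type — contradiction.
So Kira is a fool.
With that fixed, Ula's statement is true, so Ula is a sage.
Consider Jamal. Suppose Jamal is a fool.
Then whichever role Ines has, Ines's statement has the wrong truth value — contradiction.
So Jamal is a sage.
With that fixed, Ines's statement is false, so Ines is a fool.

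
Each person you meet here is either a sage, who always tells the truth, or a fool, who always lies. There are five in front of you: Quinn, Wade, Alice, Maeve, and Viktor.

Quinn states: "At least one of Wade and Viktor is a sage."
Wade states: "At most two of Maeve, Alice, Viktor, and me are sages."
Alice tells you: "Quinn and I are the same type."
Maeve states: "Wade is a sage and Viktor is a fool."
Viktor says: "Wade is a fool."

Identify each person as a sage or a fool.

Quinn: sage, Wade: sage, Alice: fool, Maeve: sage, Viktor: fool

Consider Quinn. Suppose Quinn is a fool.
Then whichever role Alice has, Alice's statement has the wrong truth value — contradiction.
So Quinn is a sage.
Consider Wade. Suppose Wade is a fool.
Then no assignment of the remaining roles makes every statement match its speaker's type — contradiction.
So Wade is a sage.
With that fixed, Viktor's statement is false, so Viktor is a fool.
With that fixed, Maeve's statement is true, so Maeve is a sage.
Consider Alice. Suppose Alice is a sage.
Then Wade's statement comes out false, contradicting Wade being a sage.
So Alice is a fool.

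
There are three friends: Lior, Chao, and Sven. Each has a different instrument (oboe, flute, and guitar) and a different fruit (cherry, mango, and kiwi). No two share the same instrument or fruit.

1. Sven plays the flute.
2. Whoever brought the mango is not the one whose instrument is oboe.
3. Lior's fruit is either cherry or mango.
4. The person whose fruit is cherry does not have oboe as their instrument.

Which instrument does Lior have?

Clue 1 rules out flute for Lior's instrument.
With clues 1–4, oboe is impossible for Lior's instrument.
That leaves guitar.

guitar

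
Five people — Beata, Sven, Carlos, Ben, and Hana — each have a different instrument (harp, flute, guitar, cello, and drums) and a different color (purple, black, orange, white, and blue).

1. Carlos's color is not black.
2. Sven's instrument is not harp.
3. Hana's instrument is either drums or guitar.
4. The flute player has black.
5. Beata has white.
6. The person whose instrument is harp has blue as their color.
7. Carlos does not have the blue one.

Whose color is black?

Sven

Clue 1 rules out Carlos for the one with color black.
With clues 1–4, Hana is impossible for the one with color black.
With clues 1–5, Beata is impossible for the one with color black.
With clues 1–7, Ben is impossible for the one with color black.
That leaves Sven.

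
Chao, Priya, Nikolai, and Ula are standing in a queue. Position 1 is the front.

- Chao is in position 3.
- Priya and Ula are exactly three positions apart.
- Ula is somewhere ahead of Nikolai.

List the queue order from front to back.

From clue 1: Chao → position 3.
From clues 1–2: Nikolai → position 2.
From clues 1–3: Ula → position 1, Priya → position 4.

Ula, Nikolai, Chao, Priya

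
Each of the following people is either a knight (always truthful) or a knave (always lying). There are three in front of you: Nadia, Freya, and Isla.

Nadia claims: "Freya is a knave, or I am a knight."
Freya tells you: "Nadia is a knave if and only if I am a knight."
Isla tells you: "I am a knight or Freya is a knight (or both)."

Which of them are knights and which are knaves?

Consider Nadia. Suppose Nadia is a knight.
Then whichever role Freya has, Freya's statement has the wrong truth value — contradiction.
So Nadia is a knave.
Consider Freya. Suppose Freya is a knave.
Then Nadia's statement comes out true, contradicting Nadia being a knave.
So Freya is a knight.
With that fixed, Isla's statement is true, so Isla is a knight.

Nadia: knave, Freya: knight, Isla: knight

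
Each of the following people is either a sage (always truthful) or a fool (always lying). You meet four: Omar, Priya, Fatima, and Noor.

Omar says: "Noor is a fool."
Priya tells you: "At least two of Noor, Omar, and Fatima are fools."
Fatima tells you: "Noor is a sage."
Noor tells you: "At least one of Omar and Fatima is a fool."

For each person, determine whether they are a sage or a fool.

Omar: fool, Priya: fool, Fatima: sage, Noor: sage

Consider Omar. Suppose Omar is a sage.
Then no assignment of the remaining roles makes every statement match its speaker's type — contradiction.
So Omar is a fool.
With that fixed, Noor's statement is true, so Noor is a sage.
With that fixed, Fatima's statement is true, so Fatima is a sage.
With that fixed, Priya's statement is false, so Priya is a fool.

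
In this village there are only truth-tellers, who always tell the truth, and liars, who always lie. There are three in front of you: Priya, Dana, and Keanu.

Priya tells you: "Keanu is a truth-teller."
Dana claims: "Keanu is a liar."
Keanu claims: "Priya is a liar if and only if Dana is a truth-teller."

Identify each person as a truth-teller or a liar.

Consider Priya. Suppose Priya is a liar.
Then no assignment of the remaining roles makes every statement match its speaker's type — contradiction.
So Priya is a truth-teller.
Consider Dana. Suppose Dana is a truth-teller.
Then no assignment of the remaining roles makes every statement match its speaker's type — contradiction.
So Dana is a liar.
With that fixed, Keanu's statement is true, so Keanu is a truth-teller.

Priya: truth-teller, Dana: liar, Keanu: truth-teller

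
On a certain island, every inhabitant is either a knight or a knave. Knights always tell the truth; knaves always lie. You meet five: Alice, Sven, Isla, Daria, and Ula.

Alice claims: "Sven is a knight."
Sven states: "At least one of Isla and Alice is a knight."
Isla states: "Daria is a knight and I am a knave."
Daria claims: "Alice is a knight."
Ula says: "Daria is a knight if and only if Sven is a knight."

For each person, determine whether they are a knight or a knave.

Consider Alice. Suppose Alice is a knight.
Then no assignment of the remaining roles makes every statement match its speaker's type — contradiction.
So Alice is a knave.
With that fixed, Daria's statement is false, so Daria is a knave.
With that fixed, Isla's statement is false, so Isla is a knave.
With that fixed, Sven's statement is false, so Sven is a knave.
With that fixed, Ula's statement is true, so Ula is a knight.

Alice: knave, Sven: knave, Isla: knave, Daria: knave, Ula: knight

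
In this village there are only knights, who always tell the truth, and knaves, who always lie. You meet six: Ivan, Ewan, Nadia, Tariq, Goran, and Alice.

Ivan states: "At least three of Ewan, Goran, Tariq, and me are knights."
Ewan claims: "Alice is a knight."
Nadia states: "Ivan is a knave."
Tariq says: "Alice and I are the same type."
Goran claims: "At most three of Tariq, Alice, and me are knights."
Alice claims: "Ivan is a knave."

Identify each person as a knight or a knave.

Regardless of anyone's role, Goran's statement is true, so Goran is a knight.
Consider Ivan. Suppose Ivan is a knight.
Then no assignment of the remaining roles makes every statement match its speaker's type — contradiction.
So Ivan is a knave.
With that fixed, Nadia's statement is true, so Nadia is a knight.
With that fixed, Alice's statement is true, so Alice is a knight.
With that fixed, Ewan's statement is true, so Ewan is a knight.
Consider Tariq. Suppose Tariq is a knight.
Then Ivan's statement comes out true, contradicting Ivan being a knave.
So Tariq is a knave.

Ivan: knave, Ewan: knight, Nadia: knight, Tariq: knave, Goran: knight, Alice: knight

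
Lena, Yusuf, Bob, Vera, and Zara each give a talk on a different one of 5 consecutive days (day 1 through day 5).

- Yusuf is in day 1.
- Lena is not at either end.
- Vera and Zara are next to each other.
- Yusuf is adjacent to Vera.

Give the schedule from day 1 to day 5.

Yusuf, Vera, Zara, Lena, Bob

From clue 1: Yusuf → day 1.
From clues 1–2: Lena is in {2,3,4}.
From clues 1–4: Vera → day 2, Zara → day 3, Lena → day 4, Bob → day 5.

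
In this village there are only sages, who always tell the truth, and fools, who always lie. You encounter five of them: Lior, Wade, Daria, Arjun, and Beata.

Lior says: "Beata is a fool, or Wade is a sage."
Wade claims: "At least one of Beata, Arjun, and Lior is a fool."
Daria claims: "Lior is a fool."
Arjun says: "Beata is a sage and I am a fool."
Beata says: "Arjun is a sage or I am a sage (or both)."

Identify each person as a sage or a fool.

Consider Lior. Suppose Lior is a fool.
Then no assignment of the remaining roles makes every statement match its speaker's type — contradiction.
So Lior is a sage.
With that fixed, Daria's statement is false, so Daria is a fool.
Consider Wade. Suppose Wade is a fool.
Then no assignment of the remaining roles makes every statement match its speaker's type — contradiction.
So Wade is a sage.
Consider Arjun. Suppose Arjun is a sage.
Then Arjun's own statement would have to be true, but it can't be — contradiction.
So Arjun is a fool.
Consider Beata. Suppose Beata is a sage.
Then Arjun's statement comes out true, contradicting Arjun being a fool.
So Beata is a fool.

Lior: sage, Wade: sage, Daria: fool, Arjun: fool, Beata: fool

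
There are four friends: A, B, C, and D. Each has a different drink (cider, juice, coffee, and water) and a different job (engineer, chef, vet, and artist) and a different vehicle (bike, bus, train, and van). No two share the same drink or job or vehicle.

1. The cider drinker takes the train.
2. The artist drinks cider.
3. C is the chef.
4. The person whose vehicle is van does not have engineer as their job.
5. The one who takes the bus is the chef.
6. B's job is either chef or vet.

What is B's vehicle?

With clues 1–5, bus is impossible for B's vehicle.
With clues 1–6, bike and train are impossible for B's vehicle.
That leaves van.

van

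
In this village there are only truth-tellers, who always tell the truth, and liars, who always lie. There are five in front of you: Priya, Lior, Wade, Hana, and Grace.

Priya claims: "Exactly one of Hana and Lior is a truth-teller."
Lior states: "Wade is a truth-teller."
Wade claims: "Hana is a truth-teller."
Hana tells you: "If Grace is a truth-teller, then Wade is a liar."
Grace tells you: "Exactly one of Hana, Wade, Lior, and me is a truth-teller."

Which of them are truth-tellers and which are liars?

Priya: liar, Lior: truth-teller, Wade: truth-teller, Hana: truth-teller, Grace: liar

Consider Priya. Suppose Priya is a truth-teller.
Then no assignment of the remaining roles makes every statement match its speaker's type — contradiction.
So Priya is a liar.
Consider Lior. Suppose Lior is a liar.
Then no assignment of the remaining roles makes every statement match its speaker's type — contradiction.
So Lior is a truth-teller.
Consider Wade. Suppose Wade is a liar.
Then Lior's statement comes out false, contradicting Lior being a truth-teller.
So Wade is a truth-teller.
With that fixed, Grace's statement is false, so Grace is a liar.
With that fixed, Hana's statement is true, so Hana is a truth-teller.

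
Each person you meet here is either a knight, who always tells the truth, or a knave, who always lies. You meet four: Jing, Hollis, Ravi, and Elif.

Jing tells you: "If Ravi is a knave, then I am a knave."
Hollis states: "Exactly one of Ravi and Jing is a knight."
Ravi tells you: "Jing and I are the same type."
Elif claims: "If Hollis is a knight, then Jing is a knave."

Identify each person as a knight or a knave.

Consider Jing. Suppose Jing is a knave.
Then Jing's own statement would have to be false, but it can't be — contradiction.
So Jing is a knight.
Consider Hollis. Suppose Hollis is a knight.
Then no assignment of the remaining roles makes every statement match its speaker's type — contradiction.
So Hollis is a knave.
With that fixed, Elif's statement is true, so Elif is a knight.
Consider Ravi. Suppose Ravi is a knave.
Then Jing's statement comes out false, contradicting Jing being a knight.
So Ravi is a knight.

Jing: knight, Hollis: knave, Ravi: knight, Elif: knight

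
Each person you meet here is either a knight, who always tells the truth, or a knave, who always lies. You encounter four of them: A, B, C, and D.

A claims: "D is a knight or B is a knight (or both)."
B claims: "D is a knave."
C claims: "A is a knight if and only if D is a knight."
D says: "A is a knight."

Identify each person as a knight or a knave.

Consider A. Suppose A is a knave.
Then no assignment of the remaining roles makes every statement match its speaker's type — contradiction.
So A is a knight.
With that fixed, D's statement is true, so D is a knight.
With that fixed, B's statement is false, so B is a knave.
With that fixed, C's statement is true, so C is a knight.

A: knight, B: knave, C: knight, D: knight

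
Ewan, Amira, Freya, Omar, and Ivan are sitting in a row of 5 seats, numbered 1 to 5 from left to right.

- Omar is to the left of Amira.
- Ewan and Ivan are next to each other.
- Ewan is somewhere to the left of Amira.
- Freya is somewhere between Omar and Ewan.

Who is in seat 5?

With clue 1, Omar is ruled out for seat 5.
With clues 1–3, Ewan and Ivan are ruled out for seat 5.
With clues 1–4, Freya is ruled out for seat 5.
So seat 5 is Amira.

Amira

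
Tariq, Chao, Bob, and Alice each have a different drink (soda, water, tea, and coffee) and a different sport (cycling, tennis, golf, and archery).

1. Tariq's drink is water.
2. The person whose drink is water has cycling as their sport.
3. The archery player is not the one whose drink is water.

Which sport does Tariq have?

cycling

With clues 1–2, archery, golf, and tennis are impossible for Tariq's sport.
That leaves cycling.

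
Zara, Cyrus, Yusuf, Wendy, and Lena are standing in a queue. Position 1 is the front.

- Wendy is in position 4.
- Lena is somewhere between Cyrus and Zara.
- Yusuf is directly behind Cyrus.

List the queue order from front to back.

From clue 1: Wendy → position 4.
From clues 1–2: Lena is in {2,3}.
From clues 1–3: Cyrus → position 1, Yusuf → position 2, Lena → position 3, Zara → position 5.

Cyrus, Yusuf, Lena, Wendy, Zara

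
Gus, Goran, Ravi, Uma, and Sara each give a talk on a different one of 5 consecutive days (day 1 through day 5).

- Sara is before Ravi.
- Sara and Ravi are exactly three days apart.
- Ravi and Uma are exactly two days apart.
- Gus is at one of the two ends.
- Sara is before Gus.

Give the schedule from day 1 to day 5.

Sara, Uma, Goran, Ravi, Gus

From clue 1: Ravi is in {2,3,4,5}.
From clues 1–2: Ravi is in {4,5}.
From clues 1–4: Gus is in {1,5}.
From clues 1–5: Sara → day 1, Uma → day 2, Goran → day 3, Ravi → day 4, Gus → day 5.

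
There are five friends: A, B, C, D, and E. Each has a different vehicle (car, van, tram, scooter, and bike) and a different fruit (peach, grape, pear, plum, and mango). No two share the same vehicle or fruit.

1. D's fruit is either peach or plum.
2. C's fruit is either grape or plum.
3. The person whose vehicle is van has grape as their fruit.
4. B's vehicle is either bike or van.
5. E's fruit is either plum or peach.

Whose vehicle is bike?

B

With clues 1–5, A, C, D, and E are impossible for the one with vehicle bike.
That leaves B.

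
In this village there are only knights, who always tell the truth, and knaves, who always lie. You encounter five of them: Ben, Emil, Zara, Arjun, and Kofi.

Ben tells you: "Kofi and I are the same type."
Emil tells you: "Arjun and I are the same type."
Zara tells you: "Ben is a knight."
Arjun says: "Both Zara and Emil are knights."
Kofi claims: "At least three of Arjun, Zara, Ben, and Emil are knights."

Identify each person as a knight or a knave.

Ben: knight, Emil: knight, Zara: knight, Arjun: knight, Kofi: knight

Consider Ben. Suppose Ben is a knave.
Then no assignment of the remaining roles makes every statement match its speaker's type — contradiction.
So Ben is a knight.
With that fixed, Zara's statement is true, so Zara is a knight.
Consider Emil. Suppose Emil is a knave.
Then no assignment of the remaining roles makes every statement match its speaker's type — contradiction.
So Emil is a knight.
With that fixed, Arjun's statement is true, so Arjun is a knight.
With that fixed, Kofi's statement is true, so Kofi is a knight.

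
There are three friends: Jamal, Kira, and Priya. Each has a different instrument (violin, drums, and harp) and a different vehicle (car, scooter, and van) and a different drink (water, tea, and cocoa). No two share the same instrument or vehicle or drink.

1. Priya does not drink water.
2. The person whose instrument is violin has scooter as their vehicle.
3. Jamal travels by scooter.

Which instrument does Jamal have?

With clues 1–3, drums and harp are impossible for Jamal's instrument.
That leaves violin.

violin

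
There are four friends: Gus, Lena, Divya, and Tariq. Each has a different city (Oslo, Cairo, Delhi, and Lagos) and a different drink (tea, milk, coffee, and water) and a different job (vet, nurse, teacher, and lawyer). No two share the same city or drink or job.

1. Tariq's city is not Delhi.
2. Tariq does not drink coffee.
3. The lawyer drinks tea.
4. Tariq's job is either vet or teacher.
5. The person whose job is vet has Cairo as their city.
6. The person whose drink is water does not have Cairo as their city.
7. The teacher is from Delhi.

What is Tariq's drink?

milk

With clues 1–2, coffee is impossible for Tariq's drink.
With clues 1–4, tea is impossible for Tariq's drink.
With clues 1–7, water is impossible for Tariq's drink.
That leaves milk.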